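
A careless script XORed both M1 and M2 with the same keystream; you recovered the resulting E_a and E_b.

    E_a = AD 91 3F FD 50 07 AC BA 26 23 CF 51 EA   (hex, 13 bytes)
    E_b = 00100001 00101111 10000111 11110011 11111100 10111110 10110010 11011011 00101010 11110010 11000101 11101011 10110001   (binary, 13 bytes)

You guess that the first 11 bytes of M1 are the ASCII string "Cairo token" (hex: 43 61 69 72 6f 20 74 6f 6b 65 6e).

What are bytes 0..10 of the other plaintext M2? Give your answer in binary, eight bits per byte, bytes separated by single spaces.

11001111 11011111 11010001 01111100 11000011 10011001 01101010 00001110 01100111 10110100 01100100

First, E_a ⊕ E_b = (M1 ⊕ K) ⊕ (M2 ⊕ K) = M1 ⊕ M2, so the key drops out. Then M2 = (M1 ⊕ M2) ⊕ M1 over the first 11 bytes.
byte 0: (ad ^ 21) ^ 43 = 8c ^ 43 = cf
byte 1: (91 ^ 2f) ^ 61 = be ^ 61 = df
byte 2: (3f ^ 87) ^ 69 = b8 ^ 69 = d1
byte 3: (fd ^ f3) ^ 72 = 0e ^ 72 = 7c
byte 4: (50 ^ fc) ^ 6f = ac ^ 6f = c3
byte 5: (07 ^ be) ^ 20 = b9 ^ 20 = 99
byte 6: (ac ^ b2) ^ 74 = 1e ^ 74 = 6a
byte 7: (ba ^ db) ^ 6f = 61 ^ 6f = 0e
byte 8: (26 ^ 2a) ^ 6b = 0c ^ 6b = 67
byte 9: (23 ^ f2) ^ 65 = d1 ^ 65 = b4
byte 10: (cf ^ c5) ^ 6e = 0a ^ 6e = 64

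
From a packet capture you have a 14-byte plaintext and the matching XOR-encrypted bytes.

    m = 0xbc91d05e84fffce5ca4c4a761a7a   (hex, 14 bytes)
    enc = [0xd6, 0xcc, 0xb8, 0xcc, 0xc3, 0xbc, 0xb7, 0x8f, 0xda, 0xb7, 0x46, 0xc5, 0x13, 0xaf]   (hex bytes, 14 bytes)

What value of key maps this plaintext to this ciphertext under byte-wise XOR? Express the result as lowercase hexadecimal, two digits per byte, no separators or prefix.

6a5d689247434b6a10fb0cb309d5

Since enc = m ⊕ key, XORing both sides with m gives key = m ⊕ enc.
10111100 ⊕ 11010110 = 01101010
10010001 ⊕ 11001100 = 01011101
11010000 ⊕ 10111000 = 01101000
01011110 ⊕ 11001100 = 10010010
10000100 ⊕ 11000011 = 01000111
11111111 ⊕ 10111100 = 01000011
11111100 ⊕ 10110111 = 01001011
11100101 ⊕ 10001111 = 01101010
11001010 ⊕ 11011010 = 00010000
01001100 ⊕ 10110111 = 11111011
01001010 ⊕ 01000110 = 00001100
01110110 ⊕ 11000101 = 10110011
00011010 ⊕ 00010011 = 00001001
01111010 ⊕ 10101111 = 11010101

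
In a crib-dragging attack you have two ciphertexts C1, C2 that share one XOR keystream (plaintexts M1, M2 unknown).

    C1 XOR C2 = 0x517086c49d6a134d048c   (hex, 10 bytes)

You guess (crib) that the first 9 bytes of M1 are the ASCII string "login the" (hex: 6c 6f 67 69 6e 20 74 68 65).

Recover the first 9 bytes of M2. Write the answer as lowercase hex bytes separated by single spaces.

3d 1f e1 ad f3 4a 67 25 61

Since C1 ⊕ C2 = M1 ⊕ M2, XORing with the guessed M1 bytes yields the corresponding M2 bytes: M2 = (C1 ⊕ C2) ⊕ M1.
51 ^ 6c = 3d
70 ^ 6f = 1f
86 ^ 67 = e1
c4 ^ 69 = ad
9d ^ 6e = f3
6a ^ 20 = 4a
13 ^ 74 = 67
4d ^ 68 = 25
04 ^ 65 = 61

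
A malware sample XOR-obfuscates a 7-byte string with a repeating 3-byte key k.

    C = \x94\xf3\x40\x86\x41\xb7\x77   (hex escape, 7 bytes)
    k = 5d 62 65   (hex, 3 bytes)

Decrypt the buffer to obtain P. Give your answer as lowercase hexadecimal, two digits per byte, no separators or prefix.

c99125db23d22a

The 3-byte key repeats, so the effective keystream is 5d 62 65 5d 62 65 5d.
byte 0: 94 ⊕ 5d = c9
byte 1: f3 ⊕ 62 = 91
byte 2: 40 ⊕ 65 = 25
byte 3: 86 ⊕ 5d = db
byte 4: 41 ⊕ 62 = 23
byte 5: b7 ⊕ 65 = d2
byte 6: 77 ⊕ 5d = 2a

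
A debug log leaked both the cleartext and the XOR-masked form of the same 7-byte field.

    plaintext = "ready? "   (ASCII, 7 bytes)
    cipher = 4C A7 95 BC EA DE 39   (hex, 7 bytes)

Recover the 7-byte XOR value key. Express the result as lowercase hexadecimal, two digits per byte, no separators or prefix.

Since cipher = plaintext ⊕ key, XORing both sides with plaintext gives key = plaintext ⊕ cipher.
72 xor 4c = 3e
65 xor a7 = c2
61 xor 95 = f4
64 xor bc = d8
79 xor ea = 93
3f xor de = e1
20 xor 39 = 19

3ec2f4d893e119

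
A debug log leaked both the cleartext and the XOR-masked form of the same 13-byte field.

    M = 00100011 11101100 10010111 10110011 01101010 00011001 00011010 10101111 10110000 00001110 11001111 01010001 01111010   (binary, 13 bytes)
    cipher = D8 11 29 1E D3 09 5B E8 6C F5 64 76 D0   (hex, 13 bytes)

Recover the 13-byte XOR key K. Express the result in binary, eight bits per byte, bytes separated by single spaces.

11111011 11111101 10111110 10101101 10111001 00010000 01000001 01000111 11011100 11111011 10101011 00100111 10101010

Since cipher = M ⊕ K, XORing both sides with M gives K = M ⊕ cipher.
byte 0: 23 XOR d8 = fb
byte 1: ec XOR 11 = fd
byte 2: 97 XOR 29 = be
byte 3: b3 XOR 1e = ad
byte 4: 6a XOR d3 = b9
byte 5: 19 XOR 09 = 10
byte 6: 1a XOR 5b = 41
byte 7: af XOR e8 = 47
byte 8: b0 XOR 6c = dc
byte 9: 0e XOR f5 = fb
byte 10: cf XOR 64 = ab
byte 11: 51 XOR 76 = 27
byte 12: 7a XOR d0 = aa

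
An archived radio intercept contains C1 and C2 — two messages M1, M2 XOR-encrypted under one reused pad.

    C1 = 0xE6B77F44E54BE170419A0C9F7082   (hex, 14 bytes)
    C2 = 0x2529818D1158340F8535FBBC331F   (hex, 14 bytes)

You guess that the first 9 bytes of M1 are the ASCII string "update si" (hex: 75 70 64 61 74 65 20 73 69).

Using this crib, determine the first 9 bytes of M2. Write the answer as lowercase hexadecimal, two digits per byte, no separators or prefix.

First, C1 ⊕ C2 = (M1 ⊕ K) ⊕ (M2 ⊕ K) = M1 ⊕ M2, so the key drops out. Then M2 = (M1 ⊕ M2) ⊕ M1 over the first 9 bytes.
byte 0: (e6 xor 25) xor 75 = c3 xor 75 = b6
byte 1: (b7 xor 29) xor 70 = 9e xor 70 = ee
byte 2: (7f xor 81) xor 64 = fe xor 64 = 9a
byte 3: (44 xor 8d) xor 61 = c9 xor 61 = a8
byte 4: (e5 xor 11) xor 74 = f4 xor 74 = 80
byte 5: (4b xor 58) xor 65 = 13 xor 65 = 76
byte 6: (e1 xor 34) xor 20 = d5 xor 20 = f5
byte 7: (70 xor 0f) xor 73 = 7f xor 73 = 0c
byte 8: (41 xor 85) xor 69 = c4 xor 69 = ad

b6ee9aa88076f50cad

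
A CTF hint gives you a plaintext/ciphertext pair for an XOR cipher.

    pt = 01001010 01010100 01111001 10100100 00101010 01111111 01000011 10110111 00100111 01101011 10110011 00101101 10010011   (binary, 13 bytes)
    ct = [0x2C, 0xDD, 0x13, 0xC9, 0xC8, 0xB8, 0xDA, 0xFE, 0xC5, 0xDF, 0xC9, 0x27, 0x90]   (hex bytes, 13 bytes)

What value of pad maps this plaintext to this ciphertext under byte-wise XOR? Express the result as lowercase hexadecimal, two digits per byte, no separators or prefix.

Since ct = pt ⊕ pad, XORing both sides with pt gives pad = pt ⊕ ct.
01001010 ⊕ 00101100 = 01100110
01010100 ⊕ 11011101 = 10001001
01111001 ⊕ 00010011 = 01101010
10100100 ⊕ 11001001 = 01101101
00101010 ⊕ 11001000 = 11100010
01111111 ⊕ 10111000 = 11000111
01000011 ⊕ 11011010 = 10011001
10110111 ⊕ 11111110 = 01001001
00100111 ⊕ 11000101 = 11100010
01101011 ⊕ 11011111 = 10110100
10110011 ⊕ 11001001 = 01111010
00101101 ⊕ 00100111 = 00001010
10010011 ⊕ 10010000 = 00000011

66896a6de2c79949e2b47a0a03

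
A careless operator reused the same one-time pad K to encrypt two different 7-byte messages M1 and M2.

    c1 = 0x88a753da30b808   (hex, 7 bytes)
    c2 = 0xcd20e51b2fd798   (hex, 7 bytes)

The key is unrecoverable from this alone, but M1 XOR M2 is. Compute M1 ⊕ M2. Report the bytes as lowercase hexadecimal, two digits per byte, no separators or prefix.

c1 ⊕ c2 = (M1 ⊕ K) ⊕ (M2 ⊕ K) = M1 ⊕ M2 — the shared key cancels under XOR.
byte 0: 88 ⊕ cd = 45
byte 1: a7 ⊕ 20 = 87
byte 2: 53 ⊕ e5 = b6
byte 3: da ⊕ 1b = c1
byte 4: 30 ⊕ 2f = 1f
byte 5: b8 ⊕ d7 = 6f
byte 6: 08 ⊕ 98 = 90

4587b6c11f6f90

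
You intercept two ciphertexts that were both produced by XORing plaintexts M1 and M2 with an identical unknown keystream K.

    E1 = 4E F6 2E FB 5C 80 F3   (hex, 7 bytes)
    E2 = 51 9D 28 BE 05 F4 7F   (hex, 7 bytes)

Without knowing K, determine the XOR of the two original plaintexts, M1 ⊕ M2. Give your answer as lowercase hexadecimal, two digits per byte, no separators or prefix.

1f6b064559748c

E1 ⊕ E2 = (M1 ⊕ K) ⊕ (M2 ⊕ K) = M1 ⊕ M2 — the shared key cancels under XOR.
byte 0: 4e XOR 51 = 1f
byte 1: f6 XOR 9d = 6b
byte 2: 2e XOR 28 = 06
byte 3: fb XOR be = 45
byte 4: 5c XOR 05 = 59
byte 5: 80 XOR f4 = 74
byte 6: f3 XOR 7f = 8c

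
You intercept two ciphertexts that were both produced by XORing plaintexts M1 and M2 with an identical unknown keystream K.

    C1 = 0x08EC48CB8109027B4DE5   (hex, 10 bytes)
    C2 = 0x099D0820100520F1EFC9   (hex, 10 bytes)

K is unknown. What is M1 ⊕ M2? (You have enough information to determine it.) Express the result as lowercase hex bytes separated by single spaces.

01 71 40 eb 91 0c 22 8a a2 2c

C1 ⊕ C2 = (M1 ⊕ K) ⊕ (M2 ⊕ K) = M1 ⊕ M2 — the shared key cancels under XOR.
08 xor 09 = 01
ec xor 9d = 71
48 xor 08 = 40
cb xor 20 = eb
81 xor 10 = 91
09 xor 05 = 0c
02 xor 20 = 22
7b xor f1 = 8a
4d xor ef = a2
e5 xor c9 = 2c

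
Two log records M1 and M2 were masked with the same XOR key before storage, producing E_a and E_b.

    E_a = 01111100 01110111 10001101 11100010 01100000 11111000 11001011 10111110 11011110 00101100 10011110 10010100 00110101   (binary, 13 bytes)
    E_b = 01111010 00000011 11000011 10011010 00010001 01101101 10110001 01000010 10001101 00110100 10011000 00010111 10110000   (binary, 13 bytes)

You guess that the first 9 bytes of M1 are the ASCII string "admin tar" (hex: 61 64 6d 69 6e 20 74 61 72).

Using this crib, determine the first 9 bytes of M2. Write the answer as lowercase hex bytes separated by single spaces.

First, E_a ⊕ E_b = (M1 ⊕ K) ⊕ (M2 ⊕ K) = M1 ⊕ M2, so the key drops out. Then M2 = (M1 ⊕ M2) ⊕ M1 over the first 9 bytes.
byte 0: (7c XOR 7a) XOR 61 = 06 XOR 61 = 67
byte 1: (77 XOR 03) XOR 64 = 74 XOR 64 = 10
byte 2: (8d XOR c3) XOR 6d = 4e XOR 6d = 23
byte 3: (e2 XOR 9a) XOR 69 = 78 XOR 69 = 11
byte 4: (60 XOR 11) XOR 6e = 71 XOR 6e = 1f
byte 5: (f8 XOR 6d) XOR 20 = 95 XOR 20 = b5
byte 6: (cb XOR b1) XOR 74 = 7a XOR 74 = 0e
byte 7: (be XOR 42) XOR 61 = fc XOR 61 = 9d
byte 8: (de XOR 8d) XOR 72 = 53 XOR 72 = 21

67 10 23 11 1f b5 0e 9d 21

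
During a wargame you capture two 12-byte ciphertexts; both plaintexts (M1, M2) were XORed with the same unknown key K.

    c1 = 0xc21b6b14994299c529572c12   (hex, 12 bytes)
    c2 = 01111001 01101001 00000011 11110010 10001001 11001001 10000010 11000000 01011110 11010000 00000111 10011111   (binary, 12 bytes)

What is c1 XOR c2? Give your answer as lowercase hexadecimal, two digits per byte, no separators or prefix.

bb7268e6108b1b0577872b8d

c1 ⊕ c2 = (M1 ⊕ K) ⊕ (M2 ⊕ K) = M1 ⊕ M2 — the shared key cancels under XOR.
c2 ^ 79 = bb
1b ^ 69 = 72
6b ^ 03 = 68
14 ^ f2 = e6
99 ^ 89 = 10
42 ^ c9 = 8b
99 ^ 82 = 1b
c5 ^ c0 = 05
29 ^ 5e = 77
57 ^ d0 = 87
2c ^ 07 = 2b
12 ^ 9f = 8d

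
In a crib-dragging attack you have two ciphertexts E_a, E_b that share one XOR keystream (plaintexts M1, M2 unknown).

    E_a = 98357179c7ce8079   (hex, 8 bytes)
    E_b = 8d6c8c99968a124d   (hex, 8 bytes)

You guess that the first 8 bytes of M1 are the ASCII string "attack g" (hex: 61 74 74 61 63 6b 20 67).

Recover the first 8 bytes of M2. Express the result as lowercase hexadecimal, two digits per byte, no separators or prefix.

742d8981322fb253

First, E_a ⊕ E_b = (M1 ⊕ K) ⊕ (M2 ⊕ K) = M1 ⊕ M2, so the key drops out. Then M2 = (M1 ⊕ M2) ⊕ M1 over the first 8 bytes.
byte 0: (98 xor 8d) xor 61 = 15 xor 61 = 74
byte 1: (35 xor 6c) xor 74 = 59 xor 74 = 2d
byte 2: (71 xor 8c) xor 74 = fd xor 74 = 89
byte 3: (79 xor 99) xor 61 = e0 xor 61 = 81
byte 4: (c7 xor 96) xor 63 = 51 xor 63 = 32
byte 5: (ce xor 8a) xor 6b = 44 xor 6b = 2f
byte 6: (80 xor 12) xor 20 = 92 xor 20 = b2
byte 7: (79 xor 4d) xor 67 = 34 xor 67 = 53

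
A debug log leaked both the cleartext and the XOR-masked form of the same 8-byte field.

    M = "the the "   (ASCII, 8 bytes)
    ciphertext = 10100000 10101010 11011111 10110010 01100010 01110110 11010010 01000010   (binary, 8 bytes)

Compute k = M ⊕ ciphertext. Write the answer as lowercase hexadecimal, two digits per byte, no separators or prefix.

Since ciphertext = M ⊕ k, XORing both sides with M gives k = M ⊕ ciphertext.
116 ^ 160 = 212
104 ^ 170 = 194
101 ^ 223 = 186
 32 ^ 178 = 146
116 ^  98 =  22
104 ^ 118 =  30
101 ^ 210 = 183
 32 ^  66 =  98

d4c2ba92161eb762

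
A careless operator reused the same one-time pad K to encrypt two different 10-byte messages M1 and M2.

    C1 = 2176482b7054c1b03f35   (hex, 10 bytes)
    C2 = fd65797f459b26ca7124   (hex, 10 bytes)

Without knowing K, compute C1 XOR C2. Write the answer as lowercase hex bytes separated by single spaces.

dc 13 31 54 35 cf e7 7a 4e 11

C1 ⊕ C2 = (M1 ⊕ K) ⊕ (M2 ⊕ K) = M1 ⊕ M2 — the shared key cancels under XOR.
 33 xor 253 = 220
118 xor 101 =  19
 72 xor 121 =  49
 43 xor 127 =  84
112 xor  69 =  53
 84 xor 155 = 207
193 xor  38 = 231
176 xor 202 = 122
 63 xor 113 =  78
 53 xor  36 =  17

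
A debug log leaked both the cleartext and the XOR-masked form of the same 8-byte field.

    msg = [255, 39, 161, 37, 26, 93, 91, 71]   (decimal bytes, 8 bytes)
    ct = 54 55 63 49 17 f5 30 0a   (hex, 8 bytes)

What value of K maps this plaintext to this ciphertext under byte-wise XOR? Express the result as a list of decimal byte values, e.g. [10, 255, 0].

[171, 114, 194, 108, 13, 168, 107, 77]

Since ct = msg ⊕ K, XORing both sides with msg gives K = msg ⊕ ct.
11111111 xor 01010100 = 10101011
00100111 xor 01010101 = 01110010
10100001 xor 01100011 = 11000010
00100101 xor 01001001 = 01101100
00011010 xor 00010111 = 00001101
01011101 xor 11110101 = 10101000
01011011 xor 00110000 = 01101011
01000111 xor 00001010 = 01001101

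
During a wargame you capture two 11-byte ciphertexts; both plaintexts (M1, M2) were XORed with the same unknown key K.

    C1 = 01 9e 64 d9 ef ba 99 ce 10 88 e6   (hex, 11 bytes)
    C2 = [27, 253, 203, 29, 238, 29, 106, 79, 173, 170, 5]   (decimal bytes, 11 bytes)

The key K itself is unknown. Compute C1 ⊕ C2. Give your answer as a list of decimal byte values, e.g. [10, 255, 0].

[26, 99, 175, 196, 1, 167, 243, 129, 189, 34, 227]

C1 ⊕ C2 = (M1 ⊕ K) ⊕ (M2 ⊕ K) = M1 ⊕ M2 — the shared key cancels under XOR.
01 ^ 1b = 1a
9e ^ fd = 63
64 ^ cb = af
d9 ^ 1d = c4
ef ^ ee = 01
ba ^ 1d = a7
99 ^ 6a = f3
ce ^ 4f = 81
10 ^ ad = bd
88 ^ aa = 22
e6 ^ 05 = e3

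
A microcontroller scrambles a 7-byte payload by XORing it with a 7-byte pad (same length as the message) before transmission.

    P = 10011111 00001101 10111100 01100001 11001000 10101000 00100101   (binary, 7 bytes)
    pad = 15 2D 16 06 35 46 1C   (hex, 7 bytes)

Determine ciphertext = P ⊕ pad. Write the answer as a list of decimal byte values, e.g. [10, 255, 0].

XOR is its own inverse, so applying the key byte-wise gives the result directly.
9f ^ 15 = 8a
0d ^ 2d = 20
bc ^ 16 = aa
61 ^ 06 = 67
c8 ^ 35 = fd
a8 ^ 46 = ee
25 ^ 1c = 39

[138, 32, 170, 103, 253, 238, 57]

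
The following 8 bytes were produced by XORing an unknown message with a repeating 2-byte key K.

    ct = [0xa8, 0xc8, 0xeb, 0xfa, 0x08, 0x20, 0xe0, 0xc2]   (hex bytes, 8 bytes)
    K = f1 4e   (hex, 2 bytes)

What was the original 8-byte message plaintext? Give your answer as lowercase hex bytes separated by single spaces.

59 86 1a b4 f9 6e 11 8c

The 2-byte key repeats, so the effective keystream is f1 4e f1 4e f1 4e f1 4e.
byte 0: a8 ⊕ f1 = 59
byte 1: c8 ⊕ 4e = 86
byte 2: eb ⊕ f1 = 1a
byte 3: fa ⊕ 4e = b4
byte 4: 08 ⊕ f1 = f9
byte 5: 20 ⊕ 4e = 6e
byte 6: e0 ⊕ f1 = 11
byte 7: c2 ⊕ 4e = 8c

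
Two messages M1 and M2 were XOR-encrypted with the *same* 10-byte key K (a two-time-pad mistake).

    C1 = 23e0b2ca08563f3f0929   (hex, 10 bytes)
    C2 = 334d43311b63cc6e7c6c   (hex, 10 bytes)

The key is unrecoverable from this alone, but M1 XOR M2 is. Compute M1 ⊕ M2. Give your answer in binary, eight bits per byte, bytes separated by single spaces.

C1 ⊕ C2 = (M1 ⊕ K) ⊕ (M2 ⊕ K) = M1 ⊕ M2 — the shared key cancels under XOR.
23 ^ 33 = 10
e0 ^ 4d = ad
b2 ^ 43 = f1
ca ^ 31 = fb
08 ^ 1b = 13
56 ^ 63 = 35
3f ^ cc = f3
3f ^ 6e = 51
09 ^ 7c = 75
29 ^ 6c = 45

00010000 10101101 11110001 11111011 00010011 00110101 11110011 01010001 01110101 01000101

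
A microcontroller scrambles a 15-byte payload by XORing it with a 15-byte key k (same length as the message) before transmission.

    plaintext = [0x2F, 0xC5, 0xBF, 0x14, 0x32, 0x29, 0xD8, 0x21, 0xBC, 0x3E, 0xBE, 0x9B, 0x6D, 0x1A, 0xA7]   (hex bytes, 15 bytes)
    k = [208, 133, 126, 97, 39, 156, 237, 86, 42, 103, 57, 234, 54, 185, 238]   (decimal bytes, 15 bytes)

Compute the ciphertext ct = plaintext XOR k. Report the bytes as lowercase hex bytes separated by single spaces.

00101111 ⊕ 11010000 = 11111111
11000101 ⊕ 10000101 = 01000000
10111111 ⊕ 01111110 = 11000001
00010100 ⊕ 01100001 = 01110101
00110010 ⊕ 00100111 = 00010101
00101001 ⊕ 10011100 = 10110101
11011000 ⊕ 11101101 = 00110101
00100001 ⊕ 01010110 = 01110111
10111100 ⊕ 00101010 = 10010110
00111110 ⊕ 01100111 = 01011001
10111110 ⊕ 00111001 = 10000111
10011011 ⊕ 11101010 = 01110001
01101101 ⊕ 00110110 = 01011011
00011010 ⊕ 10111001 = 10100011
10100111 ⊕ 11101110 = 01001001

ff 40 c1 75 15 b5 35 77 96 59 87 71 5b a3 49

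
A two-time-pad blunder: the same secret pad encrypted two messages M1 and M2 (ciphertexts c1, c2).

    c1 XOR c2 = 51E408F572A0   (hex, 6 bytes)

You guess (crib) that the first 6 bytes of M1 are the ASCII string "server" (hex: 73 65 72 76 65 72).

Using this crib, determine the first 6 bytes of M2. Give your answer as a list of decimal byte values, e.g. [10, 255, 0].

[34, 129, 122, 131, 23, 210]

Since c1 ⊕ c2 = M1 ⊕ M2, XORing with the guessed M1 bytes yields the corresponding M2 bytes: M2 = (c1 ⊕ c2) ⊕ M1.
51 ^ 73 = 22
e4 ^ 65 = 81
08 ^ 72 = 7a
f5 ^ 76 = 83
72 ^ 65 = 17
a0 ^ 72 = d2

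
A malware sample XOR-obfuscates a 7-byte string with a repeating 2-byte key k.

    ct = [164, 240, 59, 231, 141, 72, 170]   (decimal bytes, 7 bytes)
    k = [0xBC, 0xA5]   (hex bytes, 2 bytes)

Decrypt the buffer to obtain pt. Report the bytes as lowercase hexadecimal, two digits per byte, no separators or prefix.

The 2-byte key repeats, so the effective keystream is bc a5 bc a5 bc a5 bc.
byte 0: a4 ⊕ bc = 18
byte 1: f0 ⊕ a5 = 55
byte 2: 3b ⊕ bc = 87
byte 3: e7 ⊕ a5 = 42
byte 4: 8d ⊕ bc = 31
byte 5: 48 ⊕ a5 = ed
byte 6: aa ⊕ bc = 16

1855874231ed16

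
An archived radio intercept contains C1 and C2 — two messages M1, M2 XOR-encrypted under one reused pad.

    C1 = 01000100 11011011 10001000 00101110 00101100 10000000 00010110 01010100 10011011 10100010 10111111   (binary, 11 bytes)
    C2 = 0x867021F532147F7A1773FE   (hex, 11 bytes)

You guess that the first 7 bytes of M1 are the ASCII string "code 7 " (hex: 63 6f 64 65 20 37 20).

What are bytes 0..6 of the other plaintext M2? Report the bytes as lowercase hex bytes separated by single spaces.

First, C1 ⊕ C2 = (M1 ⊕ K) ⊕ (M2 ⊕ K) = M1 ⊕ M2, so the key drops out. Then M2 = (M1 ⊕ M2) ⊕ M1 over the first 7 bytes.
byte 0: (44 XOR 86) XOR 63 = c2 XOR 63 = a1
byte 1: (db XOR 70) XOR 6f = ab XOR 6f = c4
byte 2: (88 XOR 21) XOR 64 = a9 XOR 64 = cd
byte 3: (2e XOR f5) XOR 65 = db XOR 65 = be
byte 4: (2c XOR 32) XOR 20 = 1e XOR 20 = 3e
byte 5: (80 XOR 14) XOR 37 = 94 XOR 37 = a3
byte 6: (16 XOR 7f) XOR 20 = 69 XOR 20 = 49

a1 c4 cd be 3e a3 49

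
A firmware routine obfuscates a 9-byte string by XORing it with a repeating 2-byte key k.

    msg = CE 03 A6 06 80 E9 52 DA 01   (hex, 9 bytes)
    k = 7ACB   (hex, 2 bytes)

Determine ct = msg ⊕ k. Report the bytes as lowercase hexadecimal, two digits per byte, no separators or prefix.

b4c8dccdfa2228117b

The 2-byte key repeats, so the effective keystream is 7a cb 7a cb 7a cb 7a cb 7a.
byte 0: ce ^ 7a = b4
byte 1: 03 ^ cb = c8
byte 2: a6 ^ 7a = dc
byte 3: 06 ^ cb = cd
byte 4: 80 ^ 7a = fa
byte 5: e9 ^ cb = 22
byte 6: 52 ^ 7a = 28
byte 7: da ^ cb = 11
byte 8: 01 ^ 7a = 7b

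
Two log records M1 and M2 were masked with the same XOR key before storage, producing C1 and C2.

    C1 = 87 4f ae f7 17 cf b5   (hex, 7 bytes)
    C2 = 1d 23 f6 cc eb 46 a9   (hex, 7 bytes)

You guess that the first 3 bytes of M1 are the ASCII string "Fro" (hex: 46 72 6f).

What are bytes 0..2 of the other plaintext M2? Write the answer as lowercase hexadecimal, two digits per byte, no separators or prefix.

dc1e37

First, C1 ⊕ C2 = (M1 ⊕ K) ⊕ (M2 ⊕ K) = M1 ⊕ M2, so the key drops out. Then M2 = (M1 ⊕ M2) ⊕ M1 over the first 3 bytes.
byte 0: (87 XOR 1d) XOR 46 = 9a XOR 46 = dc
byte 1: (4f XOR 23) XOR 72 = 6c XOR 72 = 1e
byte 2: (ae XOR f6) XOR 6f = 58 XOR 6f = 37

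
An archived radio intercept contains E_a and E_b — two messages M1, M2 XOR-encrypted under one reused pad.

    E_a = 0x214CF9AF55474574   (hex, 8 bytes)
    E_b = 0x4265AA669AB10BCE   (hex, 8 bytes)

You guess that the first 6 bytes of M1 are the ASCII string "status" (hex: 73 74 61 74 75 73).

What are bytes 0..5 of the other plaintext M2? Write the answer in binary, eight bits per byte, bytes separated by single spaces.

00010000 01011101 00110010 10111101 10111010 10000101

First, E_a ⊕ E_b = (M1 ⊕ K) ⊕ (M2 ⊕ K) = M1 ⊕ M2, so the key drops out. Then M2 = (M1 ⊕ M2) ⊕ M1 over the first 6 bytes.
byte 0: (21 ^ 42) ^ 73 = 63 ^ 73 = 10
byte 1: (4c ^ 65) ^ 74 = 29 ^ 74 = 5d
byte 2: (f9 ^ aa) ^ 61 = 53 ^ 61 = 32
byte 3: (af ^ 66) ^ 74 = c9 ^ 74 = bd
byte 4: (55 ^ 9a) ^ 75 = cf ^ 75 = ba
byte 5: (47 ^ b1) ^ 73 = f6 ^ 73 = 85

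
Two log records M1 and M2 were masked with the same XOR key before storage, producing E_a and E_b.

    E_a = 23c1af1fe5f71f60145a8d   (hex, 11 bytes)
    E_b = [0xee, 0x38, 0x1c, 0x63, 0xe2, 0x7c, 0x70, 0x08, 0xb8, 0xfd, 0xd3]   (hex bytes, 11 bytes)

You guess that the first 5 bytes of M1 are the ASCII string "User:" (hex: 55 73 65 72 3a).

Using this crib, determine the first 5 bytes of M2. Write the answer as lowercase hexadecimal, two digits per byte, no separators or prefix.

988ad60e3d

First, E_a ⊕ E_b = (M1 ⊕ K) ⊕ (M2 ⊕ K) = M1 ⊕ M2, so the key drops out. Then M2 = (M1 ⊕ M2) ⊕ M1 over the first 5 bytes.
byte 0: (23 xor ee) xor 55 = cd xor 55 = 98
byte 1: (c1 xor 38) xor 73 = f9 xor 73 = 8a
byte 2: (af xor 1c) xor 65 = b3 xor 65 = d6
byte 3: (1f xor 63) xor 72 = 7c xor 72 = 0e
byte 4: (e5 xor e2) xor 3a = 07 xor 3a = 3d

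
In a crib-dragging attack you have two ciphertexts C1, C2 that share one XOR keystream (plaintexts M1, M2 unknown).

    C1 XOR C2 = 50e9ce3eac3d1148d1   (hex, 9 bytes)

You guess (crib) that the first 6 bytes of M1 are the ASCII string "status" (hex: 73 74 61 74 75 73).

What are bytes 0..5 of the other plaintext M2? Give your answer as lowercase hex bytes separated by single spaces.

23 9d af 4a d9 4e

Since C1 ⊕ C2 = M1 ⊕ M2, XORing with the guessed M1 bytes yields the corresponding M2 bytes: M2 = (C1 ⊕ C2) ⊕ M1.
 80 ⊕ 115 =  35
233 ⊕ 116 = 157
206 ⊕  97 = 175
 62 ⊕ 116 =  74
172 ⊕ 117 = 217
 61 ⊕ 115 =  78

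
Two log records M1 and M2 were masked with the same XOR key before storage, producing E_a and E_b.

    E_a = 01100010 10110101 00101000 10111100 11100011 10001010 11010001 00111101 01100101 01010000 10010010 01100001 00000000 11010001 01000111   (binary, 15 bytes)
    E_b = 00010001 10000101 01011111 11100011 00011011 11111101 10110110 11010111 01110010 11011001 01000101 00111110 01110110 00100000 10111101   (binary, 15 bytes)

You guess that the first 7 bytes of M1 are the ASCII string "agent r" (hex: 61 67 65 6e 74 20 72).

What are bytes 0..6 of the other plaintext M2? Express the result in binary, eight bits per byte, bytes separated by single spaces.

00010010 01010111 00010010 00110001 10001100 01010111 00010101

First, E_a ⊕ E_b = (M1 ⊕ K) ⊕ (M2 ⊕ K) = M1 ⊕ M2, so the key drops out. Then M2 = (M1 ⊕ M2) ⊕ M1 over the first 7 bytes.
byte 0: (62 xor 11) xor 61 = 73 xor 61 = 12
byte 1: (b5 xor 85) xor 67 = 30 xor 67 = 57
byte 2: (28 xor 5f) xor 65 = 77 xor 65 = 12
byte 3: (bc xor e3) xor 6e = 5f xor 6e = 31
byte 4: (e3 xor 1b) xor 74 = f8 xor 74 = 8c
byte 5: (8a xor fd) xor 20 = 77 xor 20 = 57
byte 6: (d1 xor b6) xor 72 = 67 xor 72 = 15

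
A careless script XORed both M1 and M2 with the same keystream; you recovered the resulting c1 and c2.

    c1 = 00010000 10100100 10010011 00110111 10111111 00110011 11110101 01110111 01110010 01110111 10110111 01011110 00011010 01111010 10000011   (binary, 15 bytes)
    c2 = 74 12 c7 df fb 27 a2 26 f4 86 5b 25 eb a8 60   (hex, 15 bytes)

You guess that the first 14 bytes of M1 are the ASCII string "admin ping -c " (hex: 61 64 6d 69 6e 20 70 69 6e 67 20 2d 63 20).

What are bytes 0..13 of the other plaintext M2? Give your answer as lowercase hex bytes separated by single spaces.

First, c1 ⊕ c2 = (M1 ⊕ K) ⊕ (M2 ⊕ K) = M1 ⊕ M2, so the key drops out. Then M2 = (M1 ⊕ M2) ⊕ M1 over the first 14 bytes.
byte 0: (10 XOR 74) XOR 61 = 64 XOR 61 = 05
byte 1: (a4 XOR 12) XOR 64 = b6 XOR 64 = d2
byte 2: (93 XOR c7) XOR 6d = 54 XOR 6d = 39
byte 3: (37 XOR df) XOR 69 = e8 XOR 69 = 81
byte 4: (bf XOR fb) XOR 6e = 44 XOR 6e = 2a
byte 5: (33 XOR 27) XOR 20 = 14 XOR 20 = 34
byte 6: (f5 XOR a2) XOR 70 = 57 XOR 70 = 27
byte 7: (77 XOR 26) XOR 69 = 51 XOR 69 = 38
byte 8: (72 XOR f4) XOR 6e = 86 XOR 6e = e8
byte 9: (77 XOR 86) XOR 67 = f1 XOR 67 = 96
byte 10: (b7 XOR 5b) XOR 20 = ec XOR 20 = cc
byte 11: (5e XOR 25) XOR 2d = 7b XOR 2d = 56
byte 12: (1a XOR eb) XOR 63 = f1 XOR 63 = 92
byte 13: (7a XOR a8) XOR 20 = d2 XOR 20 = f2

05 d2 39 81 2a 34 27 38 e8 96 cc 56 92 f2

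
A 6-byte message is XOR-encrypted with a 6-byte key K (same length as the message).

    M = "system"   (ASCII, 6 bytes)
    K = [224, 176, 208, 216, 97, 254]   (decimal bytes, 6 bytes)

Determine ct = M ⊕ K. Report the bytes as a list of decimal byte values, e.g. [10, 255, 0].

[147, 201, 163, 172, 4, 147]

01110011 xor 11100000 = 10010011
01111001 xor 10110000 = 11001001
01110011 xor 11010000 = 10100011
01110100 xor 11011000 = 10101100
01100101 xor 01100001 = 00000100
01101101 xor 11111110 = 10010011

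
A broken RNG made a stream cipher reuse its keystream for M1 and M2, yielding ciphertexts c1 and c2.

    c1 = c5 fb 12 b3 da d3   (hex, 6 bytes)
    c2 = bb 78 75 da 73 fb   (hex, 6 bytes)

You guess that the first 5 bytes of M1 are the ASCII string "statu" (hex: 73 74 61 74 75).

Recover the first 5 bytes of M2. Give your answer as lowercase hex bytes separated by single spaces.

First, c1 ⊕ c2 = (M1 ⊕ K) ⊕ (M2 ⊕ K) = M1 ⊕ M2, so the key drops out. Then M2 = (M1 ⊕ M2) ⊕ M1 over the first 5 bytes.
byte 0: (c5 xor bb) xor 73 = 7e xor 73 = 0d
byte 1: (fb xor 78) xor 74 = 83 xor 74 = f7
byte 2: (12 xor 75) xor 61 = 67 xor 61 = 06
byte 3: (b3 xor da) xor 74 = 69 xor 74 = 1d
byte 4: (da xor 73) xor 75 = a9 xor 75 = dc

0d f7 06 1d dc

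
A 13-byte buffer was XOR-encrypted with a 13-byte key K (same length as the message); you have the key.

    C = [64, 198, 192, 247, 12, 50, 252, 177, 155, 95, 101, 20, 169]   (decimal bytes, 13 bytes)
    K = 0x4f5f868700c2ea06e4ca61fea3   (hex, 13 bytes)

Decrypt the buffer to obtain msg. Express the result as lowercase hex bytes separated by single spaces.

0f 99 46 70 0c f0 16 b7 7f 95 04 ea 0a

XOR is its own inverse, so applying the key byte-wise gives the result directly.
40 ⊕ 4f = 0f
c6 ⊕ 5f = 99
c0 ⊕ 86 = 46
f7 ⊕ 87 = 70
0c ⊕ 00 = 0c
32 ⊕ c2 = f0
fc ⊕ ea = 16
b1 ⊕ 06 = b7
9b ⊕ e4 = 7f
5f ⊕ ca = 95
65 ⊕ 61 = 04
14 ⊕ fe = ea
a9 ⊕ a3 = 0a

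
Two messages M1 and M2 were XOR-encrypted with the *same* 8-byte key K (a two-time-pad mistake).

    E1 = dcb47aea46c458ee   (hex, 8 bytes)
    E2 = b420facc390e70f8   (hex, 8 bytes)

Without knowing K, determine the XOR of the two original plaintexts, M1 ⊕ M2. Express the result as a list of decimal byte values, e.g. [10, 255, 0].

[104, 148, 128, 38, 127, 202, 40, 22]

E1 ⊕ E2 = (M1 ⊕ K) ⊕ (M2 ⊕ K) = M1 ⊕ M2 — the shared key cancels under XOR.
byte 0: dc xor b4 = 68
byte 1: b4 xor 20 = 94
byte 2: 7a xor fa = 80
byte 3: ea xor cc = 26
byte 4: 46 xor 39 = 7f
byte 5: c4 xor 0e = ca
byte 6: 58 xor 70 = 28
byte 7: ee xor f8 = 16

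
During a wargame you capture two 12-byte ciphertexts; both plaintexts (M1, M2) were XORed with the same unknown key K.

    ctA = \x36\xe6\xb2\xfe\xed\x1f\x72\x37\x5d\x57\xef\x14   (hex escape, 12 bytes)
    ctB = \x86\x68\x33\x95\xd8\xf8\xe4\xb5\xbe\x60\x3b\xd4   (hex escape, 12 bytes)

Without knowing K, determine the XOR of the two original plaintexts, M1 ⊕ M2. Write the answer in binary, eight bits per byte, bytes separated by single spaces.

10110000 10001110 10000001 01101011 00110101 11100111 10010110 10000010 11100011 00110111 11010100 11000000

ctA ⊕ ctB = (M1 ⊕ K) ⊕ (M2 ⊕ K) = M1 ⊕ M2 — the shared key cancels under XOR.
36 xor 86 = b0
e6 xor 68 = 8e
b2 xor 33 = 81
fe xor 95 = 6b
ed xor d8 = 35
1f xor f8 = e7
72 xor e4 = 96
37 xor b5 = 82
5d xor be = e3
57 xor 60 = 37
ef xor 3b = d4
14 xor d4 = c0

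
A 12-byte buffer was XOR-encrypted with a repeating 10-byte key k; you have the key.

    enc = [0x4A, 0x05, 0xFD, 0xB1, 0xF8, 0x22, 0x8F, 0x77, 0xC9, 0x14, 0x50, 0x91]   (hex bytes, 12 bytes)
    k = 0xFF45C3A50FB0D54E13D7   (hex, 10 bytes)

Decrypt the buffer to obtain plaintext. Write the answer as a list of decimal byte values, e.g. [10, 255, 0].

The 10-byte key repeats, so the effective keystream is ff 45 c3 a5 0f b0 d5 4e 13 d7 ff 45.
byte 0: 4a ⊕ ff = b5
byte 1: 05 ⊕ 45 = 40
byte 2: fd ⊕ c3 = 3e
byte 3: b1 ⊕ a5 = 14
byte 4: f8 ⊕ 0f = f7
byte 5: 22 ⊕ b0 = 92
byte 6: 8f ⊕ d5 = 5a
byte 7: 77 ⊕ 4e = 39
byte 8: c9 ⊕ 13 = da
byte 9: 14 ⊕ d7 = c3
byte 10: 50 ⊕ ff = af
byte 11: 91 ⊕ 45 = d4

[181, 64, 62, 20, 247, 146, 90, 57, 218, 195, 175, 212]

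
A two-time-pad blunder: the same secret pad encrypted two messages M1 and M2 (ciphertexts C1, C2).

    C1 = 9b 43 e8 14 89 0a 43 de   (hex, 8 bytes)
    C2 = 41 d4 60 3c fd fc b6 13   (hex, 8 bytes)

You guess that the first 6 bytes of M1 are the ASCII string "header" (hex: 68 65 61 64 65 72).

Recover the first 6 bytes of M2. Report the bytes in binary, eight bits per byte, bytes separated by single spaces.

10110010 11110010 11101001 01001100 00010001 10000100

First, C1 ⊕ C2 = (M1 ⊕ K) ⊕ (M2 ⊕ K) = M1 ⊕ M2, so the key drops out. Then M2 = (M1 ⊕ M2) ⊕ M1 over the first 6 bytes.
byte 0: (9b xor 41) xor 68 = da xor 68 = b2
byte 1: (43 xor d4) xor 65 = 97 xor 65 = f2
byte 2: (e8 xor 60) xor 61 = 88 xor 61 = e9
byte 3: (14 xor 3c) xor 64 = 28 xor 64 = 4c
byte 4: (89 xor fd) xor 65 = 74 xor 65 = 11
byte 5: (0a xor fc) xor 72 = f6 xor 72 = 84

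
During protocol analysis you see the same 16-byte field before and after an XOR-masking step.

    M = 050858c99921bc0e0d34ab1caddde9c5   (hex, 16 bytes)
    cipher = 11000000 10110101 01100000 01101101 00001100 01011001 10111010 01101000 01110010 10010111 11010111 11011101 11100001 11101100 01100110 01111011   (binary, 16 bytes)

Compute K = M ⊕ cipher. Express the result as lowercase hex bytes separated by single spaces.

c5 bd 38 a4 95 78 06 66 7f a3 7c c1 4c 31 8f be

Since cipher = M ⊕ K, XORing both sides with M gives K = M ⊕ cipher.
05 ⊕ c0 = c5
08 ⊕ b5 = bd
58 ⊕ 60 = 38
c9 ⊕ 6d = a4
99 ⊕ 0c = 95
21 ⊕ 59 = 78
bc ⊕ ba = 06
0e ⊕ 68 = 66
0d ⊕ 72 = 7f
34 ⊕ 97 = a3
ab ⊕ d7 = 7c
1c ⊕ dd = c1
ad ⊕ e1 = 4c
dd ⊕ ec = 31
e9 ⊕ 66 = 8f
c5 ⊕ 7b = be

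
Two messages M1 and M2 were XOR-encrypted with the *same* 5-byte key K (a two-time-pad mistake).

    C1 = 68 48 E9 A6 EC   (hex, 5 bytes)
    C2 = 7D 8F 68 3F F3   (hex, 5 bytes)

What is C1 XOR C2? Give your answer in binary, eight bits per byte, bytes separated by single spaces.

00010101 11000111 10000001 10011001 00011111

C1 ⊕ C2 = (M1 ⊕ K) ⊕ (M2 ⊕ K) = M1 ⊕ M2 — the shared key cancels under XOR.
byte 0: 104 xor 125 =  21
byte 1:  72 xor 143 = 199
byte 2: 233 xor 104 = 129
byte 3: 166 xor  63 = 153
byte 4: 236 xor 243 =  31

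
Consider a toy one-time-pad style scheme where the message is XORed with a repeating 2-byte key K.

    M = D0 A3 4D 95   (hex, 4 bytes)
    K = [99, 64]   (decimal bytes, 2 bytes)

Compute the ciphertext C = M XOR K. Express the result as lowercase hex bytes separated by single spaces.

b3 e3 2e d5

The 2-byte key repeats, so the effective keystream is 63 40 63 40.
byte 0: d0 xor 63 = b3
byte 1: a3 xor 40 = e3
byte 2: 4d xor 63 = 2e
byte 3: 95 xor 40 = d5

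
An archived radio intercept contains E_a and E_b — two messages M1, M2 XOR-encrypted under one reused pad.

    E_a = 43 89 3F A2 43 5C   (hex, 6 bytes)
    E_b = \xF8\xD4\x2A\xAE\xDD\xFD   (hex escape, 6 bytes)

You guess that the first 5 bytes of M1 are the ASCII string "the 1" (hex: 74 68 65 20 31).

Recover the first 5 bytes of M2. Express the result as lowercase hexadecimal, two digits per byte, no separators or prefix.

First, E_a ⊕ E_b = (M1 ⊕ K) ⊕ (M2 ⊕ K) = M1 ⊕ M2, so the key drops out. Then M2 = (M1 ⊕ M2) ⊕ M1 over the first 5 bytes.
byte 0: (43 ^ f8) ^ 74 = bb ^ 74 = cf
byte 1: (89 ^ d4) ^ 68 = 5d ^ 68 = 35
byte 2: (3f ^ 2a) ^ 65 = 15 ^ 65 = 70
byte 3: (a2 ^ ae) ^ 20 = 0c ^ 20 = 2c
byte 4: (43 ^ dd) ^ 31 = 9e ^ 31 = af

cf35702caf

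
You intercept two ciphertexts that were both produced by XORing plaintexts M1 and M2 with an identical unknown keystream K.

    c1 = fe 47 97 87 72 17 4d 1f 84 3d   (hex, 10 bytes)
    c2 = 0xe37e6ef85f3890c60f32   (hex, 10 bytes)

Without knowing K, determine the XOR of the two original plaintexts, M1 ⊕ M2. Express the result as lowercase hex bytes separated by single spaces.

1d 39 f9 7f 2d 2f dd d9 8b 0f

c1 ⊕ c2 = (M1 ⊕ K) ⊕ (M2 ⊕ K) = M1 ⊕ M2 — the shared key cancels under XOR.
fe xor e3 = 1d
47 xor 7e = 39
97 xor 6e = f9
87 xor f8 = 7f
72 xor 5f = 2d
17 xor 38 = 2f
4d xor 90 = dd
1f xor c6 = d9
84 xor 0f = 8b
3d xor 32 = 0f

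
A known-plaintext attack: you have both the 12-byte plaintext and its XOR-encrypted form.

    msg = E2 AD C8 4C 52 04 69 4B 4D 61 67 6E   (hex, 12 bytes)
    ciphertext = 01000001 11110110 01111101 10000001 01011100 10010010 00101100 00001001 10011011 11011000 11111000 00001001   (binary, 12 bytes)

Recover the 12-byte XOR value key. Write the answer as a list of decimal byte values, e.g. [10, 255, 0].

Since ciphertext = msg ⊕ key, XORing both sides with msg gives key = msg ⊕ ciphertext.
byte 0: 11100010 XOR 01000001 = 10100011
byte 1: 10101101 XOR 11110110 = 01011011
byte 2: 11001000 XOR 01111101 = 10110101
byte 3: 01001100 XOR 10000001 = 11001101
byte 4: 01010010 XOR 01011100 = 00001110
byte 5: 00000100 XOR 10010010 = 10010110
byte 6: 01101001 XOR 00101100 = 01000101
byte 7: 01001011 XOR 00001001 = 01000010
byte 8: 01001101 XOR 10011011 = 11010110
byte 9: 01100001 XOR 11011000 = 10111001
byte 10: 01100111 XOR 11111000 = 10011111
byte 11: 01101110 XOR 00001001 = 01100111

[163, 91, 181, 205, 14, 150, 69, 66, 214, 185, 159, 103]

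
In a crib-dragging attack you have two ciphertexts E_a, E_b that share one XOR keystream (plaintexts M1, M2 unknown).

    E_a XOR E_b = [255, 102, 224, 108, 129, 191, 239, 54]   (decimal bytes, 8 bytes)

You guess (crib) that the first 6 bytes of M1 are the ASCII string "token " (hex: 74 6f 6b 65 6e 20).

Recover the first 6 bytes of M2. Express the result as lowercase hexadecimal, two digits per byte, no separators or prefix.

8b098b09ef9f

Since E_a ⊕ E_b = M1 ⊕ M2, XORing with the guessed M1 bytes yields the corresponding M2 bytes: M2 = (E_a ⊕ E_b) ⊕ M1.
255 XOR 116 = 139
102 XOR 111 =   9
224 XOR 107 = 139
108 XOR 101 =   9
129 XOR 110 = 239
191 XOR  32 = 159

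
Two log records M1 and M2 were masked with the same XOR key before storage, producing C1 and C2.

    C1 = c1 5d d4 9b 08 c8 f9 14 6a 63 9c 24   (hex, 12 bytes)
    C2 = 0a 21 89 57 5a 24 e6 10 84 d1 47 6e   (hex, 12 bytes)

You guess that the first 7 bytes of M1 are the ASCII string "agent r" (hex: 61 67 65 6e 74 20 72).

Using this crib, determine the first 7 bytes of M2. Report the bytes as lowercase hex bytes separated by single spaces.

aa 1b 38 a2 26 cc 6d

First, C1 ⊕ C2 = (M1 ⊕ K) ⊕ (M2 ⊕ K) = M1 ⊕ M2, so the key drops out. Then M2 = (M1 ⊕ M2) ⊕ M1 over the first 7 bytes.
byte 0: (c1 XOR 0a) XOR 61 = cb XOR 61 = aa
byte 1: (5d XOR 21) XOR 67 = 7c XOR 67 = 1b
byte 2: (d4 XOR 89) XOR 65 = 5d XOR 65 = 38
byte 3: (9b XOR 57) XOR 6e = cc XOR 6e = a2
byte 4: (08 XOR 5a) XOR 74 = 52 XOR 74 = 26
byte 5: (c8 XOR 24) XOR 20 = ec XOR 20 = cc
byte 6: (f9 XOR e6) XOR 72 = 1f XOR 72 = 6d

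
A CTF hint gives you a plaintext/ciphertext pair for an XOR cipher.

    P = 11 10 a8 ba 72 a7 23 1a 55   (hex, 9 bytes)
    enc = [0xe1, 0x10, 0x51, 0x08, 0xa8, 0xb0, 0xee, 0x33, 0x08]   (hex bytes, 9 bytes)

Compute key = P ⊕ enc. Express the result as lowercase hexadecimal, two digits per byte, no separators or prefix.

Since enc = P ⊕ key, XORing both sides with P gives key = P ⊕ enc.
11 ^ e1 = f0
10 ^ 10 = 00
a8 ^ 51 = f9
ba ^ 08 = b2
72 ^ a8 = da
a7 ^ b0 = 17
23 ^ ee = cd
1a ^ 33 = 29
55 ^ 08 = 5d

f000f9b2da17cd295d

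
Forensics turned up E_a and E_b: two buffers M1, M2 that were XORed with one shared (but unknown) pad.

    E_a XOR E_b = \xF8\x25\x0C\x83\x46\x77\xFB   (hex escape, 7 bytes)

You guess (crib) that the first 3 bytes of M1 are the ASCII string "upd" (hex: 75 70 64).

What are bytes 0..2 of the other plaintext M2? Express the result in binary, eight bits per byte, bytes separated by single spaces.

10001101 01010101 01101000

Since E_a ⊕ E_b = M1 ⊕ M2, XORing with the guessed M1 bytes yields the corresponding M2 bytes: M2 = (E_a ⊕ E_b) ⊕ M1.
byte 0: f8 ^ 75 = 8d
byte 1: 25 ^ 70 = 55
byte 2: 0c ^ 64 = 68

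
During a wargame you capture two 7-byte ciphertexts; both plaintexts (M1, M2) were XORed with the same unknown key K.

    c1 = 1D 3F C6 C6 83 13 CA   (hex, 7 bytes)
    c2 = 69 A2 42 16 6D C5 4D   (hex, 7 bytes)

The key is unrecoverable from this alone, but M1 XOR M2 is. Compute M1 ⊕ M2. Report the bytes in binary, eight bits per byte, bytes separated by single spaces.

01110100 10011101 10000100 11010000 11101110 11010110 10000111

c1 ⊕ c2 = (M1 ⊕ K) ⊕ (M2 ⊕ K) = M1 ⊕ M2 — the shared key cancels under XOR.
1d XOR 69 = 74
3f XOR a2 = 9d
c6 XOR 42 = 84
c6 XOR 16 = d0
83 XOR 6d = ee
13 XOR c5 = d6
ca XOR 4d = 87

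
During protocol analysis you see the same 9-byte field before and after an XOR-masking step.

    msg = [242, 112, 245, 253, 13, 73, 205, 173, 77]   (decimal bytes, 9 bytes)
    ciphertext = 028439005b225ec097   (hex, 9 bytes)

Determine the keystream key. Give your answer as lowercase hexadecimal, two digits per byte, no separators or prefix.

f0f4ccfd566b936dda

Since ciphertext = msg ⊕ key, XORing both sides with msg gives key = msg ⊕ ciphertext.
f2 xor 02 = f0
70 xor 84 = f4
f5 xor 39 = cc
fd xor 00 = fd
0d xor 5b = 56
49 xor 22 = 6b
cd xor 5e = 93
ad xor c0 = 6d
4d xor 97 = da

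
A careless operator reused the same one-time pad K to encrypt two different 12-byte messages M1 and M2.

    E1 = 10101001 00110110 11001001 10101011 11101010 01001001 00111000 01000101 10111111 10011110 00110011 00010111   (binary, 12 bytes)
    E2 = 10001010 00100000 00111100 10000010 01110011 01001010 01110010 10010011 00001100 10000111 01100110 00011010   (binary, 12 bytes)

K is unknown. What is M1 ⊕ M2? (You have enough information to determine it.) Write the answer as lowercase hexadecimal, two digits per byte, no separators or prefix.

2316f52999034ad6b319550d

E1 ⊕ E2 = (M1 ⊕ K) ⊕ (M2 ⊕ K) = M1 ⊕ M2 — the shared key cancels under XOR.
a9 xor 8a = 23
36 xor 20 = 16
c9 xor 3c = f5
ab xor 82 = 29
ea xor 73 = 99
49 xor 4a = 03
38 xor 72 = 4a
45 xor 93 = d6
bf xor 0c = b3
9e xor 87 = 19
33 xor 66 = 55
17 xor 1a = 0d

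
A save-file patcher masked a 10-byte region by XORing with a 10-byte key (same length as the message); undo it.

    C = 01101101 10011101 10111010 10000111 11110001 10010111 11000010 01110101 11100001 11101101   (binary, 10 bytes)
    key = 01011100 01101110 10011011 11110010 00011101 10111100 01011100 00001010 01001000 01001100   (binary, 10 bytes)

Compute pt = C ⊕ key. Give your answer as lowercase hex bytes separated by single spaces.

6d ^ 5c = 31
9d ^ 6e = f3
ba ^ 9b = 21
87 ^ f2 = 75
f1 ^ 1d = ec
97 ^ bc = 2b
c2 ^ 5c = 9e
75 ^ 0a = 7f
e1 ^ 48 = a9
ed ^ 4c = a1

31 f3 21 75 ec 2b 9e 7f a9 a1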